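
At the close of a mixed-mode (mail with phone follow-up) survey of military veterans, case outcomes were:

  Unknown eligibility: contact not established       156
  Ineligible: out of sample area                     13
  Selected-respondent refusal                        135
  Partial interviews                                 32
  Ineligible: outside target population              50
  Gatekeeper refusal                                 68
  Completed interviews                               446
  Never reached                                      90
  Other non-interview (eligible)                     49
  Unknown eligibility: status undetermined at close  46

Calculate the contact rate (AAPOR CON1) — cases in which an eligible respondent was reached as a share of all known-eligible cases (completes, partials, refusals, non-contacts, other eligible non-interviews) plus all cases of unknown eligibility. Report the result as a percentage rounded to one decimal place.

71.4%

Declined to participate = 68 + 135 = 203
Undetermined eligibility = 156 + 46 = 202
Ineligible = 50 + 13 = 63
Num: 446 + 32 + 203 + 49 = 730
Denom: 446 + 32 + 203 + 90 + 49 + 202 = 1022
CON1 = 730 / 1022 = 0.7143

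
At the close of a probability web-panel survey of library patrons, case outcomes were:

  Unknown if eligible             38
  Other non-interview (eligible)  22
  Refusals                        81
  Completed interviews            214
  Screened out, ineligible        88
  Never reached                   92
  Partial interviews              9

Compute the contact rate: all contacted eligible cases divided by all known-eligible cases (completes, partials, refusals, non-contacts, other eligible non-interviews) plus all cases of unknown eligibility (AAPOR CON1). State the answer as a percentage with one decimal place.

71.5%

Numerator → 214 + 9 + 81 + 22 = 326
Base → 214 + 9 + 81 + 92 + 22 + 38 = 456
CON1 = 326 / 456 = 0.7149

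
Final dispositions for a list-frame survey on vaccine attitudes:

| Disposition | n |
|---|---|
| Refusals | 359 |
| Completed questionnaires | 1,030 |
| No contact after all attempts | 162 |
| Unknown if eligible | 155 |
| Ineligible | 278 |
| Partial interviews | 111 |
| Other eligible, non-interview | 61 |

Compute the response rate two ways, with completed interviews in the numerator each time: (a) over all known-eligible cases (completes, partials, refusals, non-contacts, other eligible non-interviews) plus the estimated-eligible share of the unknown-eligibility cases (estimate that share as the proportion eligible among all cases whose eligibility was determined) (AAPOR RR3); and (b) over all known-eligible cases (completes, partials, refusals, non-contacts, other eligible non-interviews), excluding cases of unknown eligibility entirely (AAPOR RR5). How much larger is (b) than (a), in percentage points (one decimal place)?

4.3

Numerator = 1030
Eligible (known) = 1030 + 111 + 359 + 162 + 61 = 1723
e = 1723 / (1723 + 278) = 1723 / 2001 = 0.8611
Estimated eligible among unknowns = 0.8611 × 155 = 133.47
Base = 1723 + 133.47 = 1856.47
RR3 = 1030 / 1856.47 = 0.5548
Base = 1030 + 111 + 359 + 162 + 61 = 1723
RR5 = 1030 / 1723 = 0.5978
Difference = 59.78 − 55.48 = 4.30 percentage points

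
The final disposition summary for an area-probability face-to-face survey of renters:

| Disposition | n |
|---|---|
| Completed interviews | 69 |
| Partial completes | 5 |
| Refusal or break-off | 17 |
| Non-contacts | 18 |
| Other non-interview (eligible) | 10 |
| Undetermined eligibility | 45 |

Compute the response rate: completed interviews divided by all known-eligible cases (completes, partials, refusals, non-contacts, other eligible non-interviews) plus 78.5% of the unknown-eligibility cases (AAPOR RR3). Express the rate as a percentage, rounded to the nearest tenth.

44.7%

Num: 69
Determined eligible: 69 + 5 + 17 + 18 + 10 = 119
e × U: 0.7850 × 45 = 35.33
Denominator: 119 + 35.33 = 154.33
RR3 = 69 / 154.33 = 0.4471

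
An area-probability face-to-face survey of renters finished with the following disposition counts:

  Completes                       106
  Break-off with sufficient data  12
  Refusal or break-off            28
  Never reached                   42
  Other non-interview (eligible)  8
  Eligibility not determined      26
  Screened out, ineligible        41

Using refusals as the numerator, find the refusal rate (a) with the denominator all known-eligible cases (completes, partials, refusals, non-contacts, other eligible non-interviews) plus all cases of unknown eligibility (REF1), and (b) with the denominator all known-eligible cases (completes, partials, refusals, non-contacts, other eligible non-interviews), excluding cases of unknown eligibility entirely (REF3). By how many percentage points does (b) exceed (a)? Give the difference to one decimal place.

Num → 28
Base → 106 + 12 + 28 + 42 + 8 + 26 = 222
REF1 = 28 / 222 = 0.1261
Base → 106 + 12 + 28 + 42 + 8 = 196
REF3 = 28 / 196 = 0.1429
Difference = 14.29 − 12.61 = 1.68 percentage points

1.7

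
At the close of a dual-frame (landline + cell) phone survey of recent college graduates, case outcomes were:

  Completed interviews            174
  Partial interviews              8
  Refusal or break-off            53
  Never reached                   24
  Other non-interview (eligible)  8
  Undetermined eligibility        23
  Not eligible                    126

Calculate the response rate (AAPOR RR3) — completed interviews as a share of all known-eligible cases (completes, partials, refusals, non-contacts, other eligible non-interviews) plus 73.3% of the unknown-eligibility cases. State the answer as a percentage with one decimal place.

Num → 174
Known eligible → 174 + 8 + 53 + 24 + 8 = 267
Estimated eligible among unknowns → 0.7330 × 23 = 16.86
Base → 267 + 16.86 = 283.86
RR3 = 174 / 283.86 = 0.6130

61.3%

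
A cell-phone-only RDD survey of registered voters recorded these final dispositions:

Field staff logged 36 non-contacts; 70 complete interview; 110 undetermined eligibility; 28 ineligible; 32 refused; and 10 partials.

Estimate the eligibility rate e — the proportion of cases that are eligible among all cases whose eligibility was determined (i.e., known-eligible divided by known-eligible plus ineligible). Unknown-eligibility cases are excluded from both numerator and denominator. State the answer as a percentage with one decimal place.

Eligible (known) = 70 + 10 + 32 + 36 = 148
e = 148 / (148 + 28) = 148 / 176 = 0.8409

84.1%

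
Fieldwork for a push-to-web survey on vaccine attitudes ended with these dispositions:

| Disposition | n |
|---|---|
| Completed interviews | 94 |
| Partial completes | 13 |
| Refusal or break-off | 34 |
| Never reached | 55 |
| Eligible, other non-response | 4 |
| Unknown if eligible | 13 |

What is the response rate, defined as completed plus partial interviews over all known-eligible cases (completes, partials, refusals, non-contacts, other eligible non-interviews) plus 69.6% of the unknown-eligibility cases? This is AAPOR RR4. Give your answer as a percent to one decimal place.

51.2%

Top = 94 + 13 = 107
Eligible (known) = 94 + 13 + 34 + 55 + 4 = 200
Eligible share of unknowns = 0.6960 × 13 = 9.05
Denom = 200 + 9.05 = 209.05
RR4 = 107 / 209.05 = 0.5118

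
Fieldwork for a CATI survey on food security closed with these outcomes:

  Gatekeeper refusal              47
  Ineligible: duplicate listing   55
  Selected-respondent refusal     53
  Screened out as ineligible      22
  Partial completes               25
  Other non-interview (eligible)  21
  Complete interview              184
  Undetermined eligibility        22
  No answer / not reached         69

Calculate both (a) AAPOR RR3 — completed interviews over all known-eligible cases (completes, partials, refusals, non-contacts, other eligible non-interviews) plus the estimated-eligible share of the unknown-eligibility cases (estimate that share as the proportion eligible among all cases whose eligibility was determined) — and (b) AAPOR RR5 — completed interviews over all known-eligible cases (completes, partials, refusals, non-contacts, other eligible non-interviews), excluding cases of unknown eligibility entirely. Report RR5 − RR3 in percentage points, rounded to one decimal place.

2.0

Refusals = 47 + 53 = 100
Ineligible = 22 + 55 = 77
Numerator = 184
Known eligible = 184 + 25 + 100 + 69 + 21 = 399
e = 399 / (399 + 77) = 399 / 476 = 0.8382
Eligible share of unknowns = 0.8382 × 22 = 18.44
Denom = 399 + 18.44 = 417.44
RR3 = 184 / 417.44 = 0.4408
Denom = 184 + 25 + 100 + 69 + 21 = 399
RR5 = 184 / 399 = 0.4612
Difference = 46.12 − 44.08 = 2.04 percentage points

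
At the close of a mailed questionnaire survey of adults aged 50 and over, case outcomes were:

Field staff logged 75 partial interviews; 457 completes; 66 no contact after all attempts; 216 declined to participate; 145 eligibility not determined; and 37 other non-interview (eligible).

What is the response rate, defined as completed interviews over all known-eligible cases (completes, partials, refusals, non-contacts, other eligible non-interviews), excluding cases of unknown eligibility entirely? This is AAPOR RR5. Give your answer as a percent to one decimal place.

53.7%

Numerator → 457
Denominator → 457 + 75 + 216 + 66 + 37 = 851
RR5 = 457 / 851 = 0.5370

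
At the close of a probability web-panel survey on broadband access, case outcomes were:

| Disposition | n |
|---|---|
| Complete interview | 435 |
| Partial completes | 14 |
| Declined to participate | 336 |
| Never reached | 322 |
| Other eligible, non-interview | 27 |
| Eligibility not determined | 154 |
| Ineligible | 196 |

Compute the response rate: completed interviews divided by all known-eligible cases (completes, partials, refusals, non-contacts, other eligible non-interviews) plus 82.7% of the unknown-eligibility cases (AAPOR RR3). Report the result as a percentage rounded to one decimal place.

Top: 435
Determined eligible: 435 + 14 + 336 + 322 + 27 = 1134
Estimated eligible among unknowns: 0.8270 × 154 = 127.36
Denominator: 1134 + 127.36 = 1261.36
RR3 = 435 / 1261.36 = 0.3449

34.5%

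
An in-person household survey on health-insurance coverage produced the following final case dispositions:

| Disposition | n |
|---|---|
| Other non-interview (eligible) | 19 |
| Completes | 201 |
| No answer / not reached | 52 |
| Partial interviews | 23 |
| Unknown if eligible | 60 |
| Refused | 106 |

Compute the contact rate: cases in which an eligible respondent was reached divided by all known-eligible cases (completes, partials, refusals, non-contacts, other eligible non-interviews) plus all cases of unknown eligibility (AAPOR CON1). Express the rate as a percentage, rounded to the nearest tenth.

Num → 201 + 23 + 106 + 19 = 349
Denom → 201 + 23 + 106 + 52 + 19 + 60 = 461
CON1 = 349 / 461 = 0.7570

75.7%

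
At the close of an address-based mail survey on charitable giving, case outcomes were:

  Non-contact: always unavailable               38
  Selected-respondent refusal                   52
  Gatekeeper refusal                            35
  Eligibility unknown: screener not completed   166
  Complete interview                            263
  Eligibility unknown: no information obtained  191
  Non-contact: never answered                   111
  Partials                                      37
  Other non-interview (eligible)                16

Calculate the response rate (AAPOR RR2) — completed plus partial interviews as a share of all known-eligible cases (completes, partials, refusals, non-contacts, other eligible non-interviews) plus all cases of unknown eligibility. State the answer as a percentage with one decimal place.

Declined to participate = 35 + 52 = 87
Non-contacts = 111 + 38 = 149
Unknown if eligible = 166 + 191 = 357
Numerator = 263 + 37 = 300
Base = 263 + 37 + 87 + 149 + 16 + 357 = 909
RR2 = 300 / 909 = 0.3300

33.0%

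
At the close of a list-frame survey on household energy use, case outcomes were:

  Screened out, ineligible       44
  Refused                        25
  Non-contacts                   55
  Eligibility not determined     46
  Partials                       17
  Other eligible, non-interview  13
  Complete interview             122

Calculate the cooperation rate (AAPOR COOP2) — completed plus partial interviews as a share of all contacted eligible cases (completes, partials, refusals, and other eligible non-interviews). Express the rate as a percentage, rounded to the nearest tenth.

78.5%

Numerator → 122 + 17 = 139
Base → 122 + 17 + 25 + 13 = 177
COOP2 = 139 / 177 = 0.7853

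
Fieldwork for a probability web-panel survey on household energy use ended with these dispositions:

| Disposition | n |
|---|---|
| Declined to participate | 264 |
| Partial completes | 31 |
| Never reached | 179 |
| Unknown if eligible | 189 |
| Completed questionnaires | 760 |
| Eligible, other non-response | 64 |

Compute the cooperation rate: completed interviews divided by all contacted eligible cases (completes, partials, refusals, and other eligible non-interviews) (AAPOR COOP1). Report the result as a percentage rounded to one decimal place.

Num: 760
Base: 760 + 31 + 264 + 64 = 1119
COOP1 = 760 / 1119 = 0.6792

67.9%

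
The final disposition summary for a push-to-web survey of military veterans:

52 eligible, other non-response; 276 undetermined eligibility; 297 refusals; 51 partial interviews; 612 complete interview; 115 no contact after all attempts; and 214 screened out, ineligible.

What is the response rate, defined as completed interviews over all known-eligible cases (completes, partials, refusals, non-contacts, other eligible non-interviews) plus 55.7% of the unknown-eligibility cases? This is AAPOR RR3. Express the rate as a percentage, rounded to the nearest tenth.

47.8%

Num → 612
Determined eligible → 612 + 51 + 297 + 115 + 52 = 1127
Eligible share of unknowns → 0.5570 × 276 = 153.73
Denominator → 1127 + 153.73 = 1280.73
RR3 = 612 / 1280.73 = 0.4779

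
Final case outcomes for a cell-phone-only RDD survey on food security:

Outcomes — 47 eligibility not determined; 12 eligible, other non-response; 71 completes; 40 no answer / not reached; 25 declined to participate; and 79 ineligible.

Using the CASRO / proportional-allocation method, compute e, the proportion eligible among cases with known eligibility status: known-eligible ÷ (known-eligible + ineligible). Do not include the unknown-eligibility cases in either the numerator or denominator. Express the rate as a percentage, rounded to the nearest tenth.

65.2%

Known eligible → 71 + 25 + 40 + 12 = 148
e = 148 / (148 + 79) = 148 / 227 = 0.6520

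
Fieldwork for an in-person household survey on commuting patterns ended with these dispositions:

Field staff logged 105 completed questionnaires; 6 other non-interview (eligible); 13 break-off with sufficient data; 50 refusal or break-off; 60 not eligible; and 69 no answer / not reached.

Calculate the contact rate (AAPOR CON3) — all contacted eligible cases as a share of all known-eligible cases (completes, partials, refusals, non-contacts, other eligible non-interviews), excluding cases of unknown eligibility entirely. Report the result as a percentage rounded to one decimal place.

71.6%

Numerator: 105 + 13 + 50 + 6 = 174
Denominator: 105 + 13 + 50 + 69 + 6 = 243
CON3 = 174 / 243 = 0.7160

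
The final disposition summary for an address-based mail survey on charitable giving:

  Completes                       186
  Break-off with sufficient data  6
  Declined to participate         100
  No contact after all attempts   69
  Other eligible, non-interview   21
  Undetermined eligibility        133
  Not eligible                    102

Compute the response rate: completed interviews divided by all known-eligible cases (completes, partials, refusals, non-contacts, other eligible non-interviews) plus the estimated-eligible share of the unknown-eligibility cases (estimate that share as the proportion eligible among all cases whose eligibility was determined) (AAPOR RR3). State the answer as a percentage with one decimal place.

38.2%

Numerator → 186
Eligible (known) → 186 + 6 + 100 + 69 + 21 = 382
e = 382 / (382 + 102) = 382 / 484 = 0.7893
e × U → 0.7893 × 133 = 104.98
Denominator → 382 + 104.98 = 486.98
RR3 = 186 / 486.98 = 0.3819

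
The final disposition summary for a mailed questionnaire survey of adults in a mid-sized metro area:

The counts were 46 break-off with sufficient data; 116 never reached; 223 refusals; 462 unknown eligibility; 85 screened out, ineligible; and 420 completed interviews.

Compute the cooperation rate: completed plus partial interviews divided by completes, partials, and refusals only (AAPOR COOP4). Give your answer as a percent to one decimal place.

Num: 420 + 46 = 466
Base: 420 + 46 + 223 = 689
COOP4 = 466 / 689 = 0.6763

67.6%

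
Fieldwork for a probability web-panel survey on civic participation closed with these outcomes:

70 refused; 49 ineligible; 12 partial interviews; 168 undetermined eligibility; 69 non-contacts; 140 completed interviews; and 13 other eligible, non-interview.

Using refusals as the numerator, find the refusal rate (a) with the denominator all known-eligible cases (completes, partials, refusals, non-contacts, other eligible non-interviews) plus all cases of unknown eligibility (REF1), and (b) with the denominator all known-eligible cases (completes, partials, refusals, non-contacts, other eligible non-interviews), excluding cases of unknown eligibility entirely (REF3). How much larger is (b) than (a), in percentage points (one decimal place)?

Num = 70
Base = 140 + 12 + 70 + 69 + 13 + 168 = 472
REF1 = 70 / 472 = 0.1483
Base = 140 + 12 + 70 + 69 + 13 = 304
REF3 = 70 / 304 = 0.2303
Difference = 23.03 − 14.83 = 8.20 percentage points

8.2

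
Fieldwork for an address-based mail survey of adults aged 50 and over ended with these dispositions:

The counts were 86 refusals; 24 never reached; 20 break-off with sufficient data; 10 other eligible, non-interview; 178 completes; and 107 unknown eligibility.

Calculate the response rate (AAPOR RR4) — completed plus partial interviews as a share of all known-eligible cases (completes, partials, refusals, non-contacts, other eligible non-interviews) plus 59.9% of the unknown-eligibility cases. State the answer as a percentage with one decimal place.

51.8%

Num: 178 + 20 = 198
Eligible (known): 178 + 20 + 86 + 24 + 10 = 318
e × U: 0.5990 × 107 = 64.09
Denominator: 318 + 64.09 = 382.09
RR4 = 198 / 382.09 = 0.5182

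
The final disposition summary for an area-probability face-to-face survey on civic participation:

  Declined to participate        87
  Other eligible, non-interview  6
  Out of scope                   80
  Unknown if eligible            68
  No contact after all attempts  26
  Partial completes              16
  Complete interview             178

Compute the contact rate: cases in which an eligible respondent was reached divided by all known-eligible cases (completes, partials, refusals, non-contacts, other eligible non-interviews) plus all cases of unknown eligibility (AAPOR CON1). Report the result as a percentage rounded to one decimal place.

Numerator → 178 + 16 + 87 + 6 = 287
Denominator → 178 + 16 + 87 + 26 + 6 + 68 = 381
CON1 = 287 / 381 = 0.7533

75.3%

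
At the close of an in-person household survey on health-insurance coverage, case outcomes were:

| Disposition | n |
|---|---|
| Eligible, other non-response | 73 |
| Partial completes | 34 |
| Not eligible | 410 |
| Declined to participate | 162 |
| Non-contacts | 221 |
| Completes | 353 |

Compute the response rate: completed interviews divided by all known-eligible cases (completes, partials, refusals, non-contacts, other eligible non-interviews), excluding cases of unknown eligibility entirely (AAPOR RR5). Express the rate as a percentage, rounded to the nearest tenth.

Num: 353
Denom: 353 + 34 + 162 + 221 + 73 = 843
RR5 = 353 / 843 = 0.4187

41.9%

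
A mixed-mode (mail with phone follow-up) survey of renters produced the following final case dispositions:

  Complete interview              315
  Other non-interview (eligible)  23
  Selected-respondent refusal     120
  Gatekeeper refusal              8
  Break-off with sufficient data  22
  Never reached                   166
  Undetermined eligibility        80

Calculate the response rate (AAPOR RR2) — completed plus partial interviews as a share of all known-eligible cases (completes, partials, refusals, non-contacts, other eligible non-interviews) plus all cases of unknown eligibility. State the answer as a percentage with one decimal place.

45.9%

Refusal or break-off = 8 + 120 = 128
Top = 315 + 22 = 337
Denom = 315 + 22 + 128 + 166 + 23 + 80 = 734
RR2 = 337 / 734 = 0.4591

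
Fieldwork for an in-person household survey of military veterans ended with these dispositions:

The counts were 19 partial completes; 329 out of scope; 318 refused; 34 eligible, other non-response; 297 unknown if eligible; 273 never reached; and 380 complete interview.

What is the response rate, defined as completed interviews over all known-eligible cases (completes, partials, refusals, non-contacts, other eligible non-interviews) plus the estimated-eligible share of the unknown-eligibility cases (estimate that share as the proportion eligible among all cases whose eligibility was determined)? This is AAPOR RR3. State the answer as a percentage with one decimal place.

Top: 380
Eligible (known): 380 + 19 + 318 + 273 + 34 = 1024
e = 1024 / (1024 + 329) = 1024 / 1353 = 0.7568
e × U: 0.7568 × 297 = 224.77
Base: 1024 + 224.77 = 1248.77
RR3 = 380 / 1248.77 = 0.3043

30.4%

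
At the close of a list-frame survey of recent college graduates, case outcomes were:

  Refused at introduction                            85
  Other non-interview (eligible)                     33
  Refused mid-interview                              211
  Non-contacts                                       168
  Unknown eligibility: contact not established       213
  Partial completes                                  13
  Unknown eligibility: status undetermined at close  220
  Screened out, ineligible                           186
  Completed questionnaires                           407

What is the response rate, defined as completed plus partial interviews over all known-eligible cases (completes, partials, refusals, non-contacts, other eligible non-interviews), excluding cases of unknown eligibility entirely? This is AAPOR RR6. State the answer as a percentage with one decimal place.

Refusal or break-off = 85 + 211 = 296
Undetermined eligibility = 213 + 220 = 433
Numerator → 407 + 13 = 420
Denominator → 407 + 13 + 296 + 168 + 33 = 917
RR6 = 420 / 917 = 0.4580

45.8%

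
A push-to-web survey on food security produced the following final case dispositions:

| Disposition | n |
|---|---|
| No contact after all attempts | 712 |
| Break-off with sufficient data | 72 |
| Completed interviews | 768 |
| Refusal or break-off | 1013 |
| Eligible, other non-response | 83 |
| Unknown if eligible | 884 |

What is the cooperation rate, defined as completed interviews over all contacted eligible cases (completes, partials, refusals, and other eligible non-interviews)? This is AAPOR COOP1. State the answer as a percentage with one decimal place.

Numerator → 768
Denom → 768 + 72 + 1013 + 83 = 1936
COOP1 = 768 / 1936 = 0.3967

39.7%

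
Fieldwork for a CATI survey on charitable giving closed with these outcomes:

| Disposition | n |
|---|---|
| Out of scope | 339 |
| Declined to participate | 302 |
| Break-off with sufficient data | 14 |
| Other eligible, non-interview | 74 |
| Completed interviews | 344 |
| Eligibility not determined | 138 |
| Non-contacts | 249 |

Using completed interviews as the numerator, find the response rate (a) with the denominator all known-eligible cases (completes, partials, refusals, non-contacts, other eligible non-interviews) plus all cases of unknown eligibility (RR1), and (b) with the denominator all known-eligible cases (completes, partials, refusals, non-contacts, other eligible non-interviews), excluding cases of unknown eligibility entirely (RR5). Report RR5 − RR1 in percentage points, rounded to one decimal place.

Numerator: 344
Denominator: 344 + 14 + 302 + 249 + 74 + 138 = 1121
RR1 = 344 / 1121 = 0.3069
Denominator: 344 + 14 + 302 + 249 + 74 = 983
RR5 = 344 / 983 = 0.3499
Difference = 34.99 − 30.69 = 4.30 percentage points

4.3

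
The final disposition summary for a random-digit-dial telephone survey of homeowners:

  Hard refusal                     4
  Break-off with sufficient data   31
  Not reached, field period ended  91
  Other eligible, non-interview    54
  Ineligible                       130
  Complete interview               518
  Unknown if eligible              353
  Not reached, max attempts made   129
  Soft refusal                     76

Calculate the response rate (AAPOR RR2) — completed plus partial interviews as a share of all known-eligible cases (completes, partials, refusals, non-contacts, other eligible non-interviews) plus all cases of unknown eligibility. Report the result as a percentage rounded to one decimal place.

Declined to participate = 4 + 76 = 80
No contact after all attempts = 91 + 129 = 220
Numerator → 518 + 31 = 549
Base → 518 + 31 + 80 + 220 + 54 + 353 = 1256
RR2 = 549 / 1256 = 0.4371

43.7%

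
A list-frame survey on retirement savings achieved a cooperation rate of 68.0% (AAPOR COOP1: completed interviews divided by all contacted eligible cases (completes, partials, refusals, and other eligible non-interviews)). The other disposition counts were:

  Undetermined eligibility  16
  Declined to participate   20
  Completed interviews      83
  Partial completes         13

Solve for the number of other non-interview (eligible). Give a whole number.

COOP1 = 83 / D = 0.680
D = 83 / 0.680 = 122.1
Rest of base = 116
other non-interview (eligible) = 122.1 − 116 ≈ 6

6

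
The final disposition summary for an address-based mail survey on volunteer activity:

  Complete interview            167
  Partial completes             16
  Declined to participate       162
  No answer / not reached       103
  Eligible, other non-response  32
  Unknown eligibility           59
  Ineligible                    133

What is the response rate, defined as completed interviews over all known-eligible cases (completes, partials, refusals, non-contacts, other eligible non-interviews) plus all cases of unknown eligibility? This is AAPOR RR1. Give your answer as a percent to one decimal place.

Num → 167
Base → 167 + 16 + 162 + 103 + 32 + 59 = 539
RR1 = 167 / 539 = 0.3098

31.0%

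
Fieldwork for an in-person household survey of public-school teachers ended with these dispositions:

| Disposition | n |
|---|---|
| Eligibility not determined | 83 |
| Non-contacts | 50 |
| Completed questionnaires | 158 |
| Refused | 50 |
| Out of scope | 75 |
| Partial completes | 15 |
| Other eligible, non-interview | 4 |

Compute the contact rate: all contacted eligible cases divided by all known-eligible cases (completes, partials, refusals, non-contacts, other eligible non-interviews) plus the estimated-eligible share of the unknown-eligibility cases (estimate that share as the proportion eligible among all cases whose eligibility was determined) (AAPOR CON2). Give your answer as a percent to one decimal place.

Top = 158 + 15 + 50 + 4 = 227
Known eligible = 158 + 15 + 50 + 50 + 4 = 277
e = 277 / (277 + 75) = 277 / 352 = 0.7869
Estimated eligible among unknowns = 0.7869 × 83 = 65.31
Denom = 277 + 65.31 = 342.31
CON2 = 227 / 342.31 = 0.6631

66.3%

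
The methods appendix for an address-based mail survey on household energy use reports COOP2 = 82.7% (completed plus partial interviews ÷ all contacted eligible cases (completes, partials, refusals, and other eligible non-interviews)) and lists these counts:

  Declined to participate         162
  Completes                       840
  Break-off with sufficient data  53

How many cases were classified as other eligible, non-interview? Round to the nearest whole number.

Numerator → 840 + 53 = 893
COOP2 = 893 / D = 0.827
D = 893 / 0.827 = 1079.8
Other denominator terms total 1055
other eligible, non-interview = 1079.8 − 1055 ≈ 25

25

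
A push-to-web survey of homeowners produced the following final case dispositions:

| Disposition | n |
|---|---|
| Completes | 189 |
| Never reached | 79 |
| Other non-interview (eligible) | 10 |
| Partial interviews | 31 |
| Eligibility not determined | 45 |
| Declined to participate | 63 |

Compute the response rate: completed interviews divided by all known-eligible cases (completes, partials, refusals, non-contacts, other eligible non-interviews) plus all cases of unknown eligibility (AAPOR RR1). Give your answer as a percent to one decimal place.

45.3%

Num → 189
Denom → 189 + 31 + 63 + 79 + 10 + 45 = 417
RR1 = 189 / 417 = 0.4532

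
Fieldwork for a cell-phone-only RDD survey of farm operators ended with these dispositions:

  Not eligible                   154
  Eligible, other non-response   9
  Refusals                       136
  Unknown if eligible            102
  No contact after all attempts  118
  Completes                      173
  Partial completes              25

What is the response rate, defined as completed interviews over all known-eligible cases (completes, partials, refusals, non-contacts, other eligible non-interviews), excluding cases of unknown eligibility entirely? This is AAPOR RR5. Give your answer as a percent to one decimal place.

37.5%

Top → 173
Base → 173 + 25 + 136 + 118 + 9 = 461
RR5 = 173 / 461 = 0.3753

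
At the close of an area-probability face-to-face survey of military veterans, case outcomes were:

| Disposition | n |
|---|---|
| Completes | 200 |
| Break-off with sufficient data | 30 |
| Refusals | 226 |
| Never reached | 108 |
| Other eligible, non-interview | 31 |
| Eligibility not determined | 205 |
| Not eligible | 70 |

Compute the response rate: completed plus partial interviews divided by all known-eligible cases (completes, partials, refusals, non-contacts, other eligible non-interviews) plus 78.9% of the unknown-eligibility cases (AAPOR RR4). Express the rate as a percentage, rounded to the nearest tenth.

30.4%

Top = 200 + 30 = 230
Known eligible = 200 + 30 + 226 + 108 + 31 = 595
Estimated eligible among unknowns = 0.7890 × 205 = 161.75
Denom = 595 + 161.75 = 756.75
RR4 = 230 / 756.75 = 0.3039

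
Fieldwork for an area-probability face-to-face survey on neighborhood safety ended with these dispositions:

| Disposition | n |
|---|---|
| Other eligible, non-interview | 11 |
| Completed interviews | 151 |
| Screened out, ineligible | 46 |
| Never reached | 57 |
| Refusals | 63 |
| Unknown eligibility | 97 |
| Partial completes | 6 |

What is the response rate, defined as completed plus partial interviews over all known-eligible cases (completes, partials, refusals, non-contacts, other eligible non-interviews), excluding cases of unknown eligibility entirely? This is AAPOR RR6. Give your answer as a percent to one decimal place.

Numerator = 151 + 6 = 157
Denominator = 151 + 6 + 63 + 57 + 11 = 288
RR6 = 157 / 288 = 0.5451

54.5%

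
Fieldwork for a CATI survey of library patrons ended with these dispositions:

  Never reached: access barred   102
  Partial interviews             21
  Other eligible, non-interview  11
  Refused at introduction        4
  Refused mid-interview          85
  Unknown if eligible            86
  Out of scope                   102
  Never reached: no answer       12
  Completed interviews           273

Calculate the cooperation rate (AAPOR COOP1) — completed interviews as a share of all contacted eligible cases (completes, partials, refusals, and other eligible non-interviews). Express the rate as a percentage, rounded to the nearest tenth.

69.3%

Declined to participate = 4 + 85 = 89
Non-contacts = 12 + 102 = 114
Top → 273
Denominator → 273 + 21 + 89 + 11 = 394
COOP1 = 273 / 394 = 0.6929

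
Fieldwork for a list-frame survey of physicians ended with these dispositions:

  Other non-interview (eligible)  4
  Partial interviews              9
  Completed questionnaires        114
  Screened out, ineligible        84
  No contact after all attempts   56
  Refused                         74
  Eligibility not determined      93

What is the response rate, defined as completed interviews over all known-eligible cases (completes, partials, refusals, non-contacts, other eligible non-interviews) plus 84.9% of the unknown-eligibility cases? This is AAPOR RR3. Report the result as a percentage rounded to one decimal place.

Numerator → 114
Eligible (known) → 114 + 9 + 74 + 56 + 4 = 257
Eligible share of unknowns → 0.8490 × 93 = 78.96
Denominator → 257 + 78.96 = 335.96
RR3 = 114 / 335.96 = 0.3393

33.9%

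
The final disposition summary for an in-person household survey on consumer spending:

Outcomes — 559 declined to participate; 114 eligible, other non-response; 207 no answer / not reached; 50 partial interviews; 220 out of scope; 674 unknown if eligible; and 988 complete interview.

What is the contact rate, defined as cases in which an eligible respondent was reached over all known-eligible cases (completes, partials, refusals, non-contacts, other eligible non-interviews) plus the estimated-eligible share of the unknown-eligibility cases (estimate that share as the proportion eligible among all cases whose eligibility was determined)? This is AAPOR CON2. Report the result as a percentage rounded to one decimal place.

Num = 988 + 50 + 559 + 114 = 1711
Determined eligible = 988 + 50 + 559 + 207 + 114 = 1918
e = 1918 / (1918 + 220) = 1918 / 2138 = 0.8971
Estimated eligible among unknowns = 0.8971 × 674 = 604.65
Denominator = 1918 + 604.65 = 2522.65
CON2 = 1711 / 2522.65 = 0.6783

67.8%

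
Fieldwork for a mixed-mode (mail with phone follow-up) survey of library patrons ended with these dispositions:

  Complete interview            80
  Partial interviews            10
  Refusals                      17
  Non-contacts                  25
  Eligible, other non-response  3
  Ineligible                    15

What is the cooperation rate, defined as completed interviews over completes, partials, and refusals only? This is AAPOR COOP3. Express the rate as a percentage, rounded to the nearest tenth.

74.8%

Num: 80
Base: 80 + 10 + 17 = 107
COOP3 = 80 / 107 = 0.7477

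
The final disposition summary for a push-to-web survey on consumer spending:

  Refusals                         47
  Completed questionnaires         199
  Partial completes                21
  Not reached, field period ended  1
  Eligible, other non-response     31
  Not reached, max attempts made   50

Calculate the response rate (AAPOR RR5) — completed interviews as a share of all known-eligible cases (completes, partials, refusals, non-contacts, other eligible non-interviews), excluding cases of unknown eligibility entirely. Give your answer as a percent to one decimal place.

Non-contacts = 1 + 50 = 51
Num: 199
Denom: 199 + 21 + 47 + 51 + 31 = 349
RR5 = 199 / 349 = 0.5702

57.0%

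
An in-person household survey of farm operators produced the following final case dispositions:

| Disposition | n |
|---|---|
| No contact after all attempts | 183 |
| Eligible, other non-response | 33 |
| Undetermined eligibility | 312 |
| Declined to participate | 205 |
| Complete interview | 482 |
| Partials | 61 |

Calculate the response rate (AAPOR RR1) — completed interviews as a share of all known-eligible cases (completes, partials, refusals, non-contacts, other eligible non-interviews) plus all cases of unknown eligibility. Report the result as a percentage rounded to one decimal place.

Numerator: 482
Denominator: 482 + 61 + 205 + 183 + 33 + 312 = 1276
RR1 = 482 / 1276 = 0.3777

37.8%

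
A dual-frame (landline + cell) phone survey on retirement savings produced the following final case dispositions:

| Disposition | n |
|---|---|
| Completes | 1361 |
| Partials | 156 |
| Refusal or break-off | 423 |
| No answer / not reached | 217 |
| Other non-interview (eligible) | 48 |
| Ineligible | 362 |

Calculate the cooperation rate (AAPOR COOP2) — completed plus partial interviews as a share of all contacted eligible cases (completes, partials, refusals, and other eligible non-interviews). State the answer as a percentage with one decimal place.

76.3%

Numerator: 1361 + 156 = 1517
Base: 1361 + 156 + 423 + 48 = 1988
COOP2 = 1517 / 1988 = 0.7631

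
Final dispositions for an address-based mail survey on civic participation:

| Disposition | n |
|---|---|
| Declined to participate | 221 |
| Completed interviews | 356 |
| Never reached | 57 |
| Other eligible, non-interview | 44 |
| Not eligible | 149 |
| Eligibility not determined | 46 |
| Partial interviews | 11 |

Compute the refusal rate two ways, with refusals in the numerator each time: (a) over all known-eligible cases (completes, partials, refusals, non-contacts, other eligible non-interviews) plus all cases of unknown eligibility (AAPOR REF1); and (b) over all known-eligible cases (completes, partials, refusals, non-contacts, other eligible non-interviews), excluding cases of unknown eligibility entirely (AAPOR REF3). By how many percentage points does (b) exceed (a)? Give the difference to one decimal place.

2.0

Top: 221
Denominator: 356 + 11 + 221 + 57 + 44 + 46 = 735
REF1 = 221 / 735 = 0.3007
Denominator: 356 + 11 + 221 + 57 + 44 = 689
REF3 = 221 / 689 = 0.3208
Difference = 32.08 − 30.07 = 2.01 percentage points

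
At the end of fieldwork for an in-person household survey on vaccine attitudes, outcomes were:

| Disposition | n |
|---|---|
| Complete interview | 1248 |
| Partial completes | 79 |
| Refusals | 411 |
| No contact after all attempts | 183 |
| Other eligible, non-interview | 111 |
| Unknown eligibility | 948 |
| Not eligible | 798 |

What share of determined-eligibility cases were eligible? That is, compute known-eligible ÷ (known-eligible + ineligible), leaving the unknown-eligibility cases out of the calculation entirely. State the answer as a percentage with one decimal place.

Determined eligible → 1248 + 79 + 411 + 183 + 111 = 2032
e = 2032 / (2032 + 798) = 2032 / 2830 = 0.7180

71.8%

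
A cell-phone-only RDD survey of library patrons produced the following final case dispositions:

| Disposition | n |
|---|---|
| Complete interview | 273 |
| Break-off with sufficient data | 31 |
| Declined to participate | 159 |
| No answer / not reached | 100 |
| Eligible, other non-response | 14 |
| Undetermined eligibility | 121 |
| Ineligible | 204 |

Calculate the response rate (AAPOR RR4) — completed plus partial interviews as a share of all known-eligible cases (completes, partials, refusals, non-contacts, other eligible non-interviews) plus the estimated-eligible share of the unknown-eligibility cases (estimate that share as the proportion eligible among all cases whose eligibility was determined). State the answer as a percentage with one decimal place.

45.6%

Num → 273 + 31 = 304
Determined eligible → 273 + 31 + 159 + 100 + 14 = 577
e = 577 / (577 + 204) = 577 / 781 = 0.7388
e × U → 0.7388 × 121 = 89.39
Denom → 577 + 89.39 = 666.39
RR4 = 304 / 666.39 = 0.4562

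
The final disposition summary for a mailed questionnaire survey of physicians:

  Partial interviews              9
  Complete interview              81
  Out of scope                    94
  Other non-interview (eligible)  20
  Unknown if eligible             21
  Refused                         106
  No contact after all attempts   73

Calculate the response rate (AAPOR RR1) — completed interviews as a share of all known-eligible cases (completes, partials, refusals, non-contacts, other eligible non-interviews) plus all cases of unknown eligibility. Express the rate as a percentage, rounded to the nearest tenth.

26.1%

Top = 81
Denominator = 81 + 9 + 106 + 73 + 20 + 21 = 310
RR1 = 81 / 310 = 0.2613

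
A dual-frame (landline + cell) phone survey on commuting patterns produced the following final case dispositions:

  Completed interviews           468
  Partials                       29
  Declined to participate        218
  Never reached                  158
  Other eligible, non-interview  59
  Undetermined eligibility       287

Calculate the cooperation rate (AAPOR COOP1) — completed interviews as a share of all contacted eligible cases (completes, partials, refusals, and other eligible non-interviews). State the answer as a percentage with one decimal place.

Top: 468
Base: 468 + 29 + 218 + 59 = 774
COOP1 = 468 / 774 = 0.6047

60.5%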